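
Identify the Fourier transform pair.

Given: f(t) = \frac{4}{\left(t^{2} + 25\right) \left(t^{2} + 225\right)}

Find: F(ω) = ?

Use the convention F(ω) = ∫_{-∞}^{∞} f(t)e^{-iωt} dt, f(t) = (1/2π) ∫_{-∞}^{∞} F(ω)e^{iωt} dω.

F(ω) = \frac{\pi \left(3 e^{10 \left|{\omega}\right|} - 1\right) e^{- 15 \left|{\omega}\right|}}{750}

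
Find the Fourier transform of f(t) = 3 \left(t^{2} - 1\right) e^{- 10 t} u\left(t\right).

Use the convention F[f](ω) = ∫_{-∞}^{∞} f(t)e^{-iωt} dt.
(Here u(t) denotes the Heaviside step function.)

F(ω) = \frac{3 \left(2 i \omega - \left(i \omega + 10\right)^{3} + 20\right)}{\left(i \omega + 10\right)^{4}}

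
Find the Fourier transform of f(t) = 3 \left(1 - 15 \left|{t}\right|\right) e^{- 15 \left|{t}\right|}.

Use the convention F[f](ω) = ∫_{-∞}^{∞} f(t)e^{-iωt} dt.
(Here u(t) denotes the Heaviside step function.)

F(ω) = \frac{180 \omega^{2}}{\left(\omega^{2} + 225\right)^{2}}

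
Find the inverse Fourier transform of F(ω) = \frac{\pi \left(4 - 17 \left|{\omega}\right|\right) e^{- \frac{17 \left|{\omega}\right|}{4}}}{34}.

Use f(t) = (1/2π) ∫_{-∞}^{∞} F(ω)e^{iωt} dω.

f(t) = \frac{t^{2}}{\left(t^{2} + \frac{289}{16}\right)^{2}}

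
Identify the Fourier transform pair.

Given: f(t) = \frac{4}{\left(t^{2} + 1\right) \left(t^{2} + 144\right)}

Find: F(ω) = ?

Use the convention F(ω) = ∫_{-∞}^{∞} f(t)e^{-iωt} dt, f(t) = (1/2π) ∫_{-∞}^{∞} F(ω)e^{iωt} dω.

F(ω) = \frac{\pi \left(12 e^{11 \left|{\omega}\right|} - 1\right) e^{- 12 \left|{\omega}\right|}}{429}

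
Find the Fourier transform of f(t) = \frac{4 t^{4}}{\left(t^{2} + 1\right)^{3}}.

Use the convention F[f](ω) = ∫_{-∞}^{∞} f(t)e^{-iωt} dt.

F(ω) = \frac{\pi \left(\omega^{2} - 5 \left|{\omega}\right| + 3\right) e^{- \left|{\omega}\right|}}{2}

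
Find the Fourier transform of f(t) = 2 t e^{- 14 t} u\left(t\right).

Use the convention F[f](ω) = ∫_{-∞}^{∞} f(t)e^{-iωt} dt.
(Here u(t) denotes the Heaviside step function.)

F(ω) = \frac{2}{\left(i \omega + 14\right)^{2}}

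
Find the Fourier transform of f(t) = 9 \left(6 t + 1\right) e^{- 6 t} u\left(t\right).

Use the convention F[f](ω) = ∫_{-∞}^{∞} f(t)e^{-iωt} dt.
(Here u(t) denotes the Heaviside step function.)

F(ω) = \frac{9 \left(- i \omega - 12\right)}{\omega^{2} - 12 i \omega - 36}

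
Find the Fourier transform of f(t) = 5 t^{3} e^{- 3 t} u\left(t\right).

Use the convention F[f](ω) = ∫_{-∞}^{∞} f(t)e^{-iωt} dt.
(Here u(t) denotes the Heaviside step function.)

F(ω) = \frac{30}{\left(i \omega + 3\right)^{4}}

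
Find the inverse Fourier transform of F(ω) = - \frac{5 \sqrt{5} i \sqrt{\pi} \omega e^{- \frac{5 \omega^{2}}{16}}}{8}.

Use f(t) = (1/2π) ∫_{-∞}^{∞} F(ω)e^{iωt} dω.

f(t) = 2 t e^{- \frac{4 t^{2}}{5}}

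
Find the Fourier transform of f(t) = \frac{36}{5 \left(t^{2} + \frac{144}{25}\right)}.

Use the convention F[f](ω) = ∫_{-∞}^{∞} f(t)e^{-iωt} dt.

F(ω) = 3 \pi e^{- \frac{12 \left|{\omega}\right|}{5}}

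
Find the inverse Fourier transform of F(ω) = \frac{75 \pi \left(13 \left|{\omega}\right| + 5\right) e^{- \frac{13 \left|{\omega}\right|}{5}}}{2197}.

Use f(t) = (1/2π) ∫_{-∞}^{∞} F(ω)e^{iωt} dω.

f(t) = \frac{6}{\left(t^{2} + \frac{169}{25}\right)^{2}}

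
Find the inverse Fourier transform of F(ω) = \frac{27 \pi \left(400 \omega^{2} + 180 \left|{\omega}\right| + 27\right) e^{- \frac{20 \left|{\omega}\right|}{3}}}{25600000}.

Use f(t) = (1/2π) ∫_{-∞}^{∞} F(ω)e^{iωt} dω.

f(t) = \frac{1}{\left(t^{2} + \frac{400}{9}\right)^{3}}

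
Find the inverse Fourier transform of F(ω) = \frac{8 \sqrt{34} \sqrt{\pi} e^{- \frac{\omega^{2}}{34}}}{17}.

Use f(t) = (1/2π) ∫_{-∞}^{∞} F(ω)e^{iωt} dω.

f(t) = 8 e^{- \frac{17 t^{2}}{2}}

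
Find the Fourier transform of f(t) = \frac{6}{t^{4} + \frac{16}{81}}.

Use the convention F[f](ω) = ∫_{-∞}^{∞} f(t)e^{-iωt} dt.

F(ω) = \frac{81 \pi e^{- \frac{\sqrt{2} \left|{\omega}\right|}{3}} \sin{\left(\frac{\sqrt{2} \left|{\omega}\right|}{3} + \frac{\pi}{4} \right)}}{4}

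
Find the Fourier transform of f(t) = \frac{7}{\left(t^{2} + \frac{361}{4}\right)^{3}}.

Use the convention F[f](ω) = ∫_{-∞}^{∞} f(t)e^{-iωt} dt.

F(ω) = \frac{7 \pi \left(361 \omega^{2} + 114 \left|{\omega}\right| + 12\right) e^{- \frac{19 \left|{\omega}\right|}{2}}}{2476099}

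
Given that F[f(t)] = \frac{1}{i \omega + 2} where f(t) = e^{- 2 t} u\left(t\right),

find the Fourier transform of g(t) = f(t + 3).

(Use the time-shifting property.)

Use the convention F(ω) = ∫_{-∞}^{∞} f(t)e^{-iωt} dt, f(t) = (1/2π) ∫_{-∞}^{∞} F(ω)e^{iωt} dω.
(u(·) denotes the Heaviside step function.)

F[g](ω) = \frac{e^{3 i \omega}}{i \omega + 2}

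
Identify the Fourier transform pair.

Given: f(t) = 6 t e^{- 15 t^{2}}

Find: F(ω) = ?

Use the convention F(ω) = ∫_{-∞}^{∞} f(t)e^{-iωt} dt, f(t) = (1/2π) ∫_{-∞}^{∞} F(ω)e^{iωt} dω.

F(ω) = - \frac{\sqrt{15} i \sqrt{\pi} \omega e^{- \frac{\omega^{2}}{60}}}{75}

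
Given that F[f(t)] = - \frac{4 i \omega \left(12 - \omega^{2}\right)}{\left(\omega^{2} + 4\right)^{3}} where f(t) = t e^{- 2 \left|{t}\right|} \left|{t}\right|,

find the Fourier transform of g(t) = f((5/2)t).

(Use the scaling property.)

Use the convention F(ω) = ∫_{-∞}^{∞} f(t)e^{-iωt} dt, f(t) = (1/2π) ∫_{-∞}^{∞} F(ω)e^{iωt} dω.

F[g](ω) = \frac{25 i \omega \left(\omega^{2} - 75\right)}{\left(\omega^{2} + 25\right)^{3}}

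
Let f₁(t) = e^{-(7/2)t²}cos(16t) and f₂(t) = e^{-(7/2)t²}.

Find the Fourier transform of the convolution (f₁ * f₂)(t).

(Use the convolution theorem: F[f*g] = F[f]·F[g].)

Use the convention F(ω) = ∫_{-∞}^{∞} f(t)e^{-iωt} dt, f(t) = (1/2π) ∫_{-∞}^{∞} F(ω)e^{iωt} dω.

F[f₁*f₂](ω) = \frac{\pi \left(e^{\frac{32 \omega}{7}} + 1\right) e^{- \frac{\omega^{2}}{7} - \frac{16 \omega}{7} - \frac{128}{7}}}{7}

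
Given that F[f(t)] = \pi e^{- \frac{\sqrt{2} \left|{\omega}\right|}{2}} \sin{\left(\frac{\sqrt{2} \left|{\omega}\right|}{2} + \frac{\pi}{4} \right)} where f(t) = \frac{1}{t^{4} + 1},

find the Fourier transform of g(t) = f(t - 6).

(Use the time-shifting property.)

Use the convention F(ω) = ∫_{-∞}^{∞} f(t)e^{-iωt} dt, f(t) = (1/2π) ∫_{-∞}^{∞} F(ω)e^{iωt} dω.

F[g](ω) = \pi e^{- 6 i \omega - \frac{\sqrt{2} \left|{\omega}\right|}{2}} \sin{\left(\frac{\sqrt{2} \left|{\omega}\right|}{2} + \frac{\pi}{4} \right)}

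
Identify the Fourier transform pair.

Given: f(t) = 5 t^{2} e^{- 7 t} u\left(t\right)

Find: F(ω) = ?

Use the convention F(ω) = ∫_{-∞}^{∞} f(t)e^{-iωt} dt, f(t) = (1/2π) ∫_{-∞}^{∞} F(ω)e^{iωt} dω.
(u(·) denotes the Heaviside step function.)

F(ω) = \frac{10}{\left(i \omega + 7\right)^{3}}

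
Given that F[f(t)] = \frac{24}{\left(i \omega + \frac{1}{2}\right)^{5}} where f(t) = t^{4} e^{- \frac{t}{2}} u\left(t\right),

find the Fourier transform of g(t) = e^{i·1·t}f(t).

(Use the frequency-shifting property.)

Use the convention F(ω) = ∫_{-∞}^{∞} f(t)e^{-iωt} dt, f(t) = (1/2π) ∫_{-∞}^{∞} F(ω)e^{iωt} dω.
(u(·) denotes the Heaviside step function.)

F[g](ω) = \frac{768}{\left(2 i \left(\omega - 1\right) + 1\right)^{5}}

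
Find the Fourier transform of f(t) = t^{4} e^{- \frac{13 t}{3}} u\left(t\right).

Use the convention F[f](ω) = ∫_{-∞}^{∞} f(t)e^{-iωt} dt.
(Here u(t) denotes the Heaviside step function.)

F(ω) = \frac{5832}{\left(3 i \omega + 13\right)^{5}}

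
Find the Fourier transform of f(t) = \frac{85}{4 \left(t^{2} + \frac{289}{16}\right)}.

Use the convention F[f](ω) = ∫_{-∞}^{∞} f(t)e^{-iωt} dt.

F(ω) = 5 \pi e^{- \frac{17 \left|{\omega}\right|}{4}}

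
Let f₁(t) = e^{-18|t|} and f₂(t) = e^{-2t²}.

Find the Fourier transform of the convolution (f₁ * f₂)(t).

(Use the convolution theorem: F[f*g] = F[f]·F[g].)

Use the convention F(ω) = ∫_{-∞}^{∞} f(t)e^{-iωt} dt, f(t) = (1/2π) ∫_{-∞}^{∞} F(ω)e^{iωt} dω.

F[f₁*f₂](ω) = \frac{18 \sqrt{2} \sqrt{\pi} e^{- \frac{\omega^{2}}{8}}}{\omega^{2} + 324}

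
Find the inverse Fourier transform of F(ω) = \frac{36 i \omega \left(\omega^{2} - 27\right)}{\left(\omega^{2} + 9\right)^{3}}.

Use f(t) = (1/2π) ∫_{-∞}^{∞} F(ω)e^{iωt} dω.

f(t) = 9 t e^{- 3 \left|{t}\right|} \left|{t}\right|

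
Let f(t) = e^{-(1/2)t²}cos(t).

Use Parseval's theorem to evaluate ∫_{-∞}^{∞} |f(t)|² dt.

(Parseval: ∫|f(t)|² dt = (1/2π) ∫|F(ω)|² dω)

∫|f(t)|² dt = \frac{\sqrt{\pi} \left(1 + e\right)}{2 e}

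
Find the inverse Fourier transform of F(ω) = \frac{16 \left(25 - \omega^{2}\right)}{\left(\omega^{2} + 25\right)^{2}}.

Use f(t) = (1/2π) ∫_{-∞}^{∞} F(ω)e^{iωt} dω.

f(t) = 8 e^{- 5 \left|{t}\right|} \left|{t}\right|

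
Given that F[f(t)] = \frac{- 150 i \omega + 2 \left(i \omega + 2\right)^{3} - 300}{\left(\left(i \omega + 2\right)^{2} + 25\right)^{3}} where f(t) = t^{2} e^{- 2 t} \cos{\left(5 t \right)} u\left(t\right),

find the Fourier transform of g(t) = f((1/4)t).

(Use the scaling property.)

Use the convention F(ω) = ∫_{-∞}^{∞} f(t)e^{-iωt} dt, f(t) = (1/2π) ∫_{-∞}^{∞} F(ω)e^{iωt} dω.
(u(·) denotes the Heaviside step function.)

F[g](ω) = \frac{16 \left(- 150 i \omega + 4 \left(2 i \omega + 1\right)^{3} - 75\right)}{\left(4 \left(2 i \omega + 1\right)^{2} + 25\right)^{3}}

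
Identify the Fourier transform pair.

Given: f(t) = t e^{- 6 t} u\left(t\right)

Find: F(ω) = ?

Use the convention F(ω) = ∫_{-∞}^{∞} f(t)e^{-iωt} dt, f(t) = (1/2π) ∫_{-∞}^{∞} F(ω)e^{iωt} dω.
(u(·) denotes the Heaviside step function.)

F(ω) = \frac{1}{\left(i \omega + 6\right)^{2}}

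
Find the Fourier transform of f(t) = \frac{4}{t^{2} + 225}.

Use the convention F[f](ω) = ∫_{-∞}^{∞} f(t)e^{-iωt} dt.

F(ω) = \frac{4 \pi e^{- 15 \left|{\omega}\right|}}{15}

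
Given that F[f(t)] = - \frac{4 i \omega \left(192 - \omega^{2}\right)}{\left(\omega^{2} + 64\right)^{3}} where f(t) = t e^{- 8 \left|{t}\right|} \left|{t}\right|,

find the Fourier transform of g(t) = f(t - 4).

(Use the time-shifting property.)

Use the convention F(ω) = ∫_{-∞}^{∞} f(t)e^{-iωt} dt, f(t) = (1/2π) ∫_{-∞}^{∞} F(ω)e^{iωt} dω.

F[g](ω) = \frac{4 i \omega \left(\omega^{2} - 192\right) e^{- 4 i \omega}}{\left(\omega^{2} + 64\right)^{3}}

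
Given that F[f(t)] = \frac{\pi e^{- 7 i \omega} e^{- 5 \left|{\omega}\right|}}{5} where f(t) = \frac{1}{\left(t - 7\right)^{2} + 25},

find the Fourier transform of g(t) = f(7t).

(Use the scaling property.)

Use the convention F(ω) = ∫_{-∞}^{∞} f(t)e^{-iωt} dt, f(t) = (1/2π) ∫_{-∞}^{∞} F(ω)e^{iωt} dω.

F[g](ω) = \frac{\pi e^{- i \omega - \frac{5 \left|{\omega}\right|}{7}}}{35}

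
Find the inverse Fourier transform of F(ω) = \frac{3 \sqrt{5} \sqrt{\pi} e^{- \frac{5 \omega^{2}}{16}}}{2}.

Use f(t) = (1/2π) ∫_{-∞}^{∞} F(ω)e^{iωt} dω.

f(t) = 3 e^{- \frac{4 t^{2}}{5}}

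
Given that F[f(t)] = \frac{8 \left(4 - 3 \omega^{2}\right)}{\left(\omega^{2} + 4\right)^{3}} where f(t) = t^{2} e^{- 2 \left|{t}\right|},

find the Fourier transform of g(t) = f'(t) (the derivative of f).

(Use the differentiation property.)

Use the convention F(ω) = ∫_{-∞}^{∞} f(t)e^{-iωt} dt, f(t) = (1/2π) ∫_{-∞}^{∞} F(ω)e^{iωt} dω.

F[g](ω) = - \frac{8 i \omega \left(3 \omega^{2} - 4\right)}{\left(\omega^{2} + 4\right)^{3}}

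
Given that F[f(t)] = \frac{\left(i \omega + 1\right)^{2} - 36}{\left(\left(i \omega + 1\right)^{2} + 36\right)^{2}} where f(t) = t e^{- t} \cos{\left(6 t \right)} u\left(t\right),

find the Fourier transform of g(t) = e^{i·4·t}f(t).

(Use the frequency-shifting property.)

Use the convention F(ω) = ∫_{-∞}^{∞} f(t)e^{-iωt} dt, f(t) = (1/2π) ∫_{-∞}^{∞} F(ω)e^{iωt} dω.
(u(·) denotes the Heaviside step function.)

F[g](ω) = \frac{\left(i \left(\omega - 4\right) + 1\right)^{2} - 36}{\left(\left(i \left(\omega - 4\right) + 1\right)^{2} + 36\right)^{2}}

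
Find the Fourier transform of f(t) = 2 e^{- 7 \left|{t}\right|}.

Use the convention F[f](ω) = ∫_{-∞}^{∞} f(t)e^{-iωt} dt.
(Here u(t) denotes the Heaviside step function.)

F(ω) = \frac{28}{\omega^{2} + 49}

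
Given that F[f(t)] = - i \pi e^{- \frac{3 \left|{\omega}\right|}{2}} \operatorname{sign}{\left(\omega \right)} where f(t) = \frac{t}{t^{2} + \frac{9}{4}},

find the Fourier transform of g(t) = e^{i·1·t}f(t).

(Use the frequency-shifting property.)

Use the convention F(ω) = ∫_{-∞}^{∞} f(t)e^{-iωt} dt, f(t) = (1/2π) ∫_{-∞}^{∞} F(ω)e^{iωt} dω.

F[g](ω) = - i \pi e^{- \frac{3 \left|{\omega - 1}\right|}{2}} \operatorname{sign}{\left(\omega - 1 \right)}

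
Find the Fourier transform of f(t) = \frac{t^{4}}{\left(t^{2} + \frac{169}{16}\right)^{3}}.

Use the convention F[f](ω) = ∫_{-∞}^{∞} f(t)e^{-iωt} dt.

F(ω) = \frac{\pi \left(169 \omega^{2} - 260 \left|{\omega}\right| + 48\right) e^{- \frac{13 \left|{\omega}\right|}{4}}}{416}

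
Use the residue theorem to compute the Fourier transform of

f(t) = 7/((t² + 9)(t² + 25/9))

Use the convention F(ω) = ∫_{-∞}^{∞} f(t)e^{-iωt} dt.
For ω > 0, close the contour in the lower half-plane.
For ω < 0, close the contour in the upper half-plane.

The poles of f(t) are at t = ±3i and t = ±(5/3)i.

Let g(z) = f(z)e^{-iωz}; for large |z| the factor e^{-iωz} decays in the lower half-plane when ω > 0 and in the upper half-plane when ω < 0.

Case ω > 0 (lower half-plane, clockwise contour ⇒ F(ω) = -2πi·ΣRes):
  Res_{z = - 3 i} g(z) = - \frac{3 i e^{- 3 \omega}}{16}
  Res_{z = - \frac{5 i}{3}} g(z) = \frac{27 i e^{- \frac{5 \omega}{3}}}{80}
  F(ω) = -2πi·ΣRes = - \frac{3 \pi e^{- 3 \omega}}{8} + \frac{27 \pi e^{- \frac{5 \omega}{3}}}{40}

Case ω < 0 (upper half-plane, counterclockwise contour ⇒ F(ω) = +2πi·ΣRes):
  Res_{z = 3 i} g(z) = \frac{3 i e^{3 \omega}}{16}
  Res_{z = \frac{5 i}{3}} g(z) = - \frac{27 i e^{\frac{5 \omega}{3}}}{80}
  F(ω) = 2πi·ΣRes = \frac{3 \pi \left(9 e^{\frac{5 \omega}{3}} - 5 e^{3 \omega}\right)}{40}

Both cases combine into a single formula in |ω|:

F(ω) = - \frac{3 \pi e^{- 3 \left|{\omega}\right|}}{8} + \frac{27 \pi e^{- \frac{5 \left|{\omega}\right|}{3}}}{40}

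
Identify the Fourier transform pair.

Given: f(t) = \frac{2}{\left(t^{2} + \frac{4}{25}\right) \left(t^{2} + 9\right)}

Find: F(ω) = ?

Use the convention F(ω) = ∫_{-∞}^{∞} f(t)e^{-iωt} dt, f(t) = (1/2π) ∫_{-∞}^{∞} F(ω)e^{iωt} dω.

F(ω) = - \frac{50 \pi e^{- 3 \left|{\omega}\right|}}{663} + \frac{125 \pi e^{- \frac{2 \left|{\omega}\right|}{5}}}{221}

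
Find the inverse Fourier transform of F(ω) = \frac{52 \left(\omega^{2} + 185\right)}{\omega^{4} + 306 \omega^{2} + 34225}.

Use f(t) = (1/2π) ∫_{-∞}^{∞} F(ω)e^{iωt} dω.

f(t) = 2 e^{- 13 \left|{t}\right|} \cos{\left(4 \left|{t}\right| \right)}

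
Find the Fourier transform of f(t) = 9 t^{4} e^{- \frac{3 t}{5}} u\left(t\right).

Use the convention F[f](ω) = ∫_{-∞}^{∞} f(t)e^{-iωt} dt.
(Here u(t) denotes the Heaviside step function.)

F(ω) = \frac{675000}{\left(5 i \omega + 3\right)^{5}}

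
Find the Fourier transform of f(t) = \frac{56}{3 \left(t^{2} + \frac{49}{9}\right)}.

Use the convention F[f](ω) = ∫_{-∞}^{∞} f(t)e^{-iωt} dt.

F(ω) = 8 \pi e^{- \frac{7 \left|{\omega}\right|}{3}}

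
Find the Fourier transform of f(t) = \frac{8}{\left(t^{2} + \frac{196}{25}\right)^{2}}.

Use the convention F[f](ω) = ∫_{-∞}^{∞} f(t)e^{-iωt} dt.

F(ω) = \frac{25 \pi \left(14 \left|{\omega}\right| + 5\right) e^{- \frac{14 \left|{\omega}\right|}{5}}}{686}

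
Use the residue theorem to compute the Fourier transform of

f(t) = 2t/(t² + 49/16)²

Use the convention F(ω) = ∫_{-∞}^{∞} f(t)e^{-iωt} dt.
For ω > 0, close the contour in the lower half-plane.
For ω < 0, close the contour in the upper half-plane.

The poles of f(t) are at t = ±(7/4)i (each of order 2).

Let g(z) = f(z)e^{-iωz}; for large |z| the factor e^{-iωz} decays in the lower half-plane when ω > 0 and in the upper half-plane when ω < 0.

Case ω > 0 (lower half-plane, clockwise contour ⇒ F(ω) = -2πi·ΣRes):
  Res_{z = - \frac{7 i}{4}} g(z) = \frac{2 \omega e^{- \frac{7 \omega}{4}}}{7} (pole of order 2)
  F(ω) = -2πi·ΣRes = - \frac{4 i \pi \omega e^{- \frac{7 \omega}{4}}}{7}

Case ω < 0 (upper half-plane, counterclockwise contour ⇒ F(ω) = +2πi·ΣRes):
  Res_{z = \frac{7 i}{4}} g(z) = - \frac{2 \omega e^{\frac{7 \omega}{4}}}{7} (pole of order 2)
  F(ω) = 2πi·ΣRes = - \frac{4 i \pi \omega e^{\frac{7 \omega}{4}}}{7}

Both cases combine into a single formula in |ω|:

F(ω) = - \frac{4 i \pi \omega e^{- \frac{7 \left|{\omega}\right|}{4}}}{7}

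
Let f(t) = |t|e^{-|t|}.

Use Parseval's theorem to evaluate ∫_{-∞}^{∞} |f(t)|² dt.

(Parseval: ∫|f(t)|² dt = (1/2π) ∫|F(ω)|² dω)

∫|f(t)|² dt = \frac{1}{2}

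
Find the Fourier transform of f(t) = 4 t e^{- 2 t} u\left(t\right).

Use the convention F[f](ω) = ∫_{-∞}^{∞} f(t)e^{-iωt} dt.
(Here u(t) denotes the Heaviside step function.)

F(ω) = \frac{4}{\left(i \omega + 2\right)^{2}}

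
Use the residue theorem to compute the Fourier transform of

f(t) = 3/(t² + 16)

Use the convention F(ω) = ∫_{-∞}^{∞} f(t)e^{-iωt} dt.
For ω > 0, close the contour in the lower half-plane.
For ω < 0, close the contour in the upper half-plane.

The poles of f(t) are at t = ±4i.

Let g(z) = f(z)e^{-iωz}; for large |z| the factor e^{-iωz} decays in the lower half-plane when ω > 0 and in the upper half-plane when ω < 0.

Case ω > 0 (lower half-plane, clockwise contour ⇒ F(ω) = -2πi·ΣRes):
  Res_{z = - 4 i} g(z) = \frac{3 i e^{- 4 \omega}}{8}
  F(ω) = -2πi·ΣRes = \frac{3 \pi e^{- 4 \omega}}{4}

Case ω < 0 (upper half-plane, counterclockwise contour ⇒ F(ω) = +2πi·ΣRes):
  Res_{z = 4 i} g(z) = - \frac{3 i e^{4 \omega}}{8}
  F(ω) = 2πi·ΣRes = \frac{3 \pi e^{4 \omega}}{4}

Both cases combine into a single formula in |ω|:

F(ω) = \frac{3 \pi e^{- 4 \left|{\omega}\right|}}{4}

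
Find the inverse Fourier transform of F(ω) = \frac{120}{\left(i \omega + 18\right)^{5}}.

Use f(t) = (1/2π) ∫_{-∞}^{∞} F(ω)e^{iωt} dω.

f(t) = 5 t^{4} e^{- 18 t} u\left(t\right)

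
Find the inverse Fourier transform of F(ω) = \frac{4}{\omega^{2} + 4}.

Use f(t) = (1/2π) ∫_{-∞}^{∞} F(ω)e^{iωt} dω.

f(t) = e^{- 2 \left|{t}\right|}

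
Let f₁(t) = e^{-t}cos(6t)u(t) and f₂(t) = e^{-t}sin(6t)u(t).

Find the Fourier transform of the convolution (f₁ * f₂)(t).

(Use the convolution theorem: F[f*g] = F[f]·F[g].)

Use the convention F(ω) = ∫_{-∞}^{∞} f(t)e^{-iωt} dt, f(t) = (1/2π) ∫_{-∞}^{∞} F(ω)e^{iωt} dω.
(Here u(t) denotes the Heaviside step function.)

F[f₁*f₂](ω) = \frac{6 \left(i \omega + 1\right)}{\left(\left(i \omega + 1\right)^{2} + 36\right)^{2}}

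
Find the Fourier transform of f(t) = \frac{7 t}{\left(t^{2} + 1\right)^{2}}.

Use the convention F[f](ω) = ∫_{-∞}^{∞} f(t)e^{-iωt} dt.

F(ω) = - \frac{7 i \pi \omega e^{- \left|{\omega}\right|}}{2}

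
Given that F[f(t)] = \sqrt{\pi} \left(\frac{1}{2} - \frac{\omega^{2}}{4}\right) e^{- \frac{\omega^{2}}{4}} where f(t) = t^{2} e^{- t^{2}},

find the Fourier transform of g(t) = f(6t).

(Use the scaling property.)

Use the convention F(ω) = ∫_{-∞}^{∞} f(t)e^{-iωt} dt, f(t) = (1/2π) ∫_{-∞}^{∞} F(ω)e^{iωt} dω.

F[g](ω) = \frac{\sqrt{\pi} \left(72 - \omega^{2}\right) e^{- \frac{\omega^{2}}{144}}}{864}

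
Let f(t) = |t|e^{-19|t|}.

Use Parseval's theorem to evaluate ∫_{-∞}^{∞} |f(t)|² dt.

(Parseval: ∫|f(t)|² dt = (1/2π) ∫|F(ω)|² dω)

∫|f(t)|² dt = \frac{1}{13718}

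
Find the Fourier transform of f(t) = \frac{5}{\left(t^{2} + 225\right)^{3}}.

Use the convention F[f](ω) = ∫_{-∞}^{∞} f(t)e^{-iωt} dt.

F(ω) = \frac{\pi \left(75 \omega^{2} + 15 \left|{\omega}\right| + 1\right) e^{- 15 \left|{\omega}\right|}}{405000}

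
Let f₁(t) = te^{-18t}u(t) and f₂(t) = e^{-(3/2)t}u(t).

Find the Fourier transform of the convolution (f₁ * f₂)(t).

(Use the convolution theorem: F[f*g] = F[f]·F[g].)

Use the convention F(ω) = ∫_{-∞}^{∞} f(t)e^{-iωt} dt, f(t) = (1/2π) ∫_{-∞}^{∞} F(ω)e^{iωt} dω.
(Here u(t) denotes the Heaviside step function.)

F[f₁*f₂](ω) = \frac{2}{\left(i \omega + 18\right)^{2} \left(2 i \omega + 3\right)}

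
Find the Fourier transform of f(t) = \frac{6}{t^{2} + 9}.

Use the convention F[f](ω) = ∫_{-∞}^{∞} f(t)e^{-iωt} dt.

F(ω) = 2 \pi e^{- 3 \left|{\omega}\right|}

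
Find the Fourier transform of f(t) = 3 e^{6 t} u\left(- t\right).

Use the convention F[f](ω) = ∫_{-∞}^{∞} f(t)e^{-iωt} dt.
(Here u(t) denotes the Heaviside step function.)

F(ω) = - \frac{3}{i \omega - 6}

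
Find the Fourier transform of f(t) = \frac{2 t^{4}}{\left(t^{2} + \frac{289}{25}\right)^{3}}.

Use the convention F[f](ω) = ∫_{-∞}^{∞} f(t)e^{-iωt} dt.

F(ω) = \frac{\pi \left(289 \omega^{2} - 425 \left|{\omega}\right| + 75\right) e^{- \frac{17 \left|{\omega}\right|}{5}}}{340}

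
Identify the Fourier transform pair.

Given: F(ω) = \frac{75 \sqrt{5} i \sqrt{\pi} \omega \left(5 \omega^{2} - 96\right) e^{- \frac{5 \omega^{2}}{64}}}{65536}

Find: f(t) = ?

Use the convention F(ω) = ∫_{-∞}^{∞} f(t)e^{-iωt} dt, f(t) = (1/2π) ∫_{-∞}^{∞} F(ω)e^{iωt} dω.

f(t) = 6 t^{3} e^{- \frac{16 t^{2}}{5}}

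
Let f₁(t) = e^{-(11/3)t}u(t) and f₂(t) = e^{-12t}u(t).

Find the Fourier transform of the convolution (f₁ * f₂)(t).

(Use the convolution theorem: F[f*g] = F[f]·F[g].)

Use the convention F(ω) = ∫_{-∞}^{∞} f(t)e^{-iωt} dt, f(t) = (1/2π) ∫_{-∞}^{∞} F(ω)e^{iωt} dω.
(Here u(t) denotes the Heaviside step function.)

F[f₁*f₂](ω) = \frac{3}{\left(i \omega + 12\right) \left(3 i \omega + 11\right)}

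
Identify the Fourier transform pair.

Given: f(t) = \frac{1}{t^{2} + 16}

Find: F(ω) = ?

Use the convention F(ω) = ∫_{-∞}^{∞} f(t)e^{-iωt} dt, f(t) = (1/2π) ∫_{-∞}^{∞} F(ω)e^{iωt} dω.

F(ω) = \frac{\pi e^{- 4 \left|{\omega}\right|}}{4}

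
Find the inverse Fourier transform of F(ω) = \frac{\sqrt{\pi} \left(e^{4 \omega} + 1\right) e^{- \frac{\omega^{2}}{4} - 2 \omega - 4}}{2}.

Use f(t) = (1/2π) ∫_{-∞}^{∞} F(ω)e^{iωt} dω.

f(t) = e^{- t^{2}} \cos{\left(4 t \right)}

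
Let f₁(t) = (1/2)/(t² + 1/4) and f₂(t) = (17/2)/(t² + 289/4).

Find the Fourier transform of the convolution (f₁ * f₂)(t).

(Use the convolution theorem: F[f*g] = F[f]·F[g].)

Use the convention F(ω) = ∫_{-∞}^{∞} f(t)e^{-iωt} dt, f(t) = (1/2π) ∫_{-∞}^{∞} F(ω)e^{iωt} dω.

F[f₁*f₂](ω) = \pi^{2} e^{- 9 \left|{\omega}\right|}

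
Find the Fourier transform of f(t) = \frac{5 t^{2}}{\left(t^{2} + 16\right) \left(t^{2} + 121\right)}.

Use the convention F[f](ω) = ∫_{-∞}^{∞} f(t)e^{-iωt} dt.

F(ω) = \frac{\pi \left(11 - 4 e^{7 \left|{\omega}\right|}\right) e^{- 11 \left|{\omega}\right|}}{21}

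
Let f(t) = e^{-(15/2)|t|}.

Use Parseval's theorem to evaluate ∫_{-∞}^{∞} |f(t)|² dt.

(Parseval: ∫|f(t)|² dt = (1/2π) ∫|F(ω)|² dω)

∫|f(t)|² dt = \frac{2}{15}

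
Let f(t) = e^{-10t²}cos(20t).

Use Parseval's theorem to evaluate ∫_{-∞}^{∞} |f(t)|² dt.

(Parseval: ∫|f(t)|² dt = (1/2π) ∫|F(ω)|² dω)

∫|f(t)|² dt = \frac{\sqrt{5} \sqrt{\pi} \left(1 + e^{20}\right)}{20 e^{20}}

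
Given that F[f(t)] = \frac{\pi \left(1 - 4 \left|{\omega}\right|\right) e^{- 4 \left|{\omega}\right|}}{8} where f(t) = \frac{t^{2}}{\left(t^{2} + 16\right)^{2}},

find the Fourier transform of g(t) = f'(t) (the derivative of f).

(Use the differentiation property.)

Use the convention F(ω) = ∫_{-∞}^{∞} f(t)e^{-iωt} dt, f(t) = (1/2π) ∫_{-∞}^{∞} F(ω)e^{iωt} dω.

F[g](ω) = \frac{i \pi \omega \left(1 - 4 \left|{\omega}\right|\right) e^{- 4 \left|{\omega}\right|}}{8}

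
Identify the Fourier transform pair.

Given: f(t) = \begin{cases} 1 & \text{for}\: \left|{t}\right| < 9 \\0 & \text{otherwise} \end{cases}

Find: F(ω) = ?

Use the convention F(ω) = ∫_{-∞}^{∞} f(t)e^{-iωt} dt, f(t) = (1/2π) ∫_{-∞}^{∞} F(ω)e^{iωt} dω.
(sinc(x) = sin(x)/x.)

F(ω) = 18 \operatorname{sinc}{\left(9 \omega \right)}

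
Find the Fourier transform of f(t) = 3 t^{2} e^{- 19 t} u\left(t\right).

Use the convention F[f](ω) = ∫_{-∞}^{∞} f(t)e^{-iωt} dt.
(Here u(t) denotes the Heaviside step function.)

F(ω) = \frac{6}{\left(i \omega + 19\right)^{3}}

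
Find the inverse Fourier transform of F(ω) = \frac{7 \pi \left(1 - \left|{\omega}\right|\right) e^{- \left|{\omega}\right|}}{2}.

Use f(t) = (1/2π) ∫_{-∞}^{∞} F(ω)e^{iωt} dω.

f(t) = \frac{7 t^{2}}{\left(t^{2} + 1\right)^{2}}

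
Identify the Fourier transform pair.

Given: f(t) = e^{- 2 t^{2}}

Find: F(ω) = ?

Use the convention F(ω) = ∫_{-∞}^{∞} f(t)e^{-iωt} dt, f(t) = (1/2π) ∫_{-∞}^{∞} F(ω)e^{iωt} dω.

F(ω) = \frac{\sqrt{2} \sqrt{\pi} e^{- \frac{\omega^{2}}{8}}}{2}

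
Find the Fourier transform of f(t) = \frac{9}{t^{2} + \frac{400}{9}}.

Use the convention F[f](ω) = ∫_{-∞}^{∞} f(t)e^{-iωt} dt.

F(ω) = \frac{27 \pi e^{- \frac{20 \left|{\omega}\right|}{3}}}{20}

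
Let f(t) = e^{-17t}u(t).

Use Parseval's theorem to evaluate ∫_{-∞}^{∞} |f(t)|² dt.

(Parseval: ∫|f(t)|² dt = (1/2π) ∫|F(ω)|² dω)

∫|f(t)|² dt = \frac{1}{34}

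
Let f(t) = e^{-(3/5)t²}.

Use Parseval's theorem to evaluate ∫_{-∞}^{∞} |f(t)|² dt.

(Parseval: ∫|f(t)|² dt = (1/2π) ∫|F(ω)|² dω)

∫|f(t)|² dt = \frac{\sqrt{30} \sqrt{\pi}}{6}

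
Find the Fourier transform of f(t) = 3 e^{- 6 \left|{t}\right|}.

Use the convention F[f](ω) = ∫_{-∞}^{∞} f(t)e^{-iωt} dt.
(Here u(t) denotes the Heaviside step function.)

F(ω) = \frac{36}{\omega^{2} + 36}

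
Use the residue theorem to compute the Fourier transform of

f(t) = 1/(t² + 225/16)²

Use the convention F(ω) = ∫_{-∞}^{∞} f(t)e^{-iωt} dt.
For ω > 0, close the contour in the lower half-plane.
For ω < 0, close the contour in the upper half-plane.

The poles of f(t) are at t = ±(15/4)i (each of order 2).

Let g(z) = f(z)e^{-iωz}; for large |z| the factor e^{-iωz} decays in the lower half-plane when ω > 0 and in the upper half-plane when ω < 0.

Case ω > 0 (lower half-plane, clockwise contour ⇒ F(ω) = -2πi·ΣRes):
  Res_{z = - \frac{15 i}{4}} g(z) = \frac{4 i \left(15 \omega + 4\right) e^{- \frac{15 \omega}{4}}}{3375} (pole of order 2)
  F(ω) = -2πi·ΣRes = \frac{8 \pi \left(15 \omega + 4\right) e^{- \frac{15 \omega}{4}}}{3375}

Case ω < 0 (upper half-plane, counterclockwise contour ⇒ F(ω) = +2πi·ΣRes):
  Res_{z = \frac{15 i}{4}} g(z) = \frac{4 i \left(15 \omega - 4\right) e^{\frac{15 \omega}{4}}}{3375} (pole of order 2)
  F(ω) = 2πi·ΣRes = \frac{8 \pi \left(4 - 15 \omega\right) e^{\frac{15 \omega}{4}}}{3375}

Both cases combine into a single formula in |ω|:

F(ω) = \frac{8 \pi \left(15 \left|{\omega}\right| + 4\right) e^{- \frac{15 \left|{\omega}\right|}{4}}}{3375}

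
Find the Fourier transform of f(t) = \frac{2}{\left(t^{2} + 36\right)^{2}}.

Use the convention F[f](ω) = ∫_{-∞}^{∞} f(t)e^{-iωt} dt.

F(ω) = \frac{\pi \left(6 \left|{\omega}\right| + 1\right) e^{- 6 \left|{\omega}\right|}}{216}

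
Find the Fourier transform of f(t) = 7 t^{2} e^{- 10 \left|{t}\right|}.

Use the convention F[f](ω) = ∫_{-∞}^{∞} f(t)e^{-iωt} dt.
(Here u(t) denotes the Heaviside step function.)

F(ω) = \frac{280 \left(100 - 3 \omega^{2}\right)}{\left(\omega^{2} + 100\right)^{3}}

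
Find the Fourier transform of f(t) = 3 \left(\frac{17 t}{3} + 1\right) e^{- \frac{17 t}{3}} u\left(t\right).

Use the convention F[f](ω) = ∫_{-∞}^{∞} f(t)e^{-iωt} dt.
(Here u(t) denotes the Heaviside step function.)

F(ω) = \frac{9 \left(- 3 i \omega - 34\right)}{9 \omega^{2} - 102 i \omega - 289}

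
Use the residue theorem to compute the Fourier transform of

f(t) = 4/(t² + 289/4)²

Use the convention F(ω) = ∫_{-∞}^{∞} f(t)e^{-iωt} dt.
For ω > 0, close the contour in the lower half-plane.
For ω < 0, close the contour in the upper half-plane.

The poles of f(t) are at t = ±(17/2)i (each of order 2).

Let g(z) = f(z)e^{-iωz}; for large |z| the factor e^{-iωz} decays in the lower half-plane when ω > 0 and in the upper half-plane when ω < 0.

Case ω > 0 (lower half-plane, clockwise contour ⇒ F(ω) = -2πi·ΣRes):
  Res_{z = - \frac{17 i}{2}} g(z) = \frac{4 i \left(17 \omega + 2\right) e^{- \frac{17 \omega}{2}}}{4913} (pole of order 2)
  F(ω) = -2πi·ΣRes = \frac{8 \pi \left(17 \omega + 2\right) e^{- \frac{17 \omega}{2}}}{4913}

Case ω < 0 (upper half-plane, counterclockwise contour ⇒ F(ω) = +2πi·ΣRes):
  Res_{z = \frac{17 i}{2}} g(z) = \frac{4 i \left(17 \omega - 2\right) e^{\frac{17 \omega}{2}}}{4913} (pole of order 2)
  F(ω) = 2πi·ΣRes = \frac{8 \pi \left(2 - 17 \omega\right) e^{\frac{17 \omega}{2}}}{4913}

Both cases combine into a single formula in |ω|:

F(ω) = \frac{8 \pi \left(17 \left|{\omega}\right| + 2\right) e^{- \frac{17 \left|{\omega}\right|}{2}}}{4913}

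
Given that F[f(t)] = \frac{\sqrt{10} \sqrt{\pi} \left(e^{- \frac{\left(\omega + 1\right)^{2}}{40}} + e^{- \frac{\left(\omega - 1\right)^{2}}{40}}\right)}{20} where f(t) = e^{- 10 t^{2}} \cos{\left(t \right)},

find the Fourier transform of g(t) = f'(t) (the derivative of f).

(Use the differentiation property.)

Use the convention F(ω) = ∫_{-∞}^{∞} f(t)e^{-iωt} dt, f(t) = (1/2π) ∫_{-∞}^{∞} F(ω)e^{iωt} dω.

F[g](ω) = \frac{\sqrt{10} i \sqrt{\pi} \omega \left(e^{\frac{\omega}{10}} + 1\right) e^{- \frac{\omega^{2}}{40} - \frac{\omega}{20} - \frac{1}{40}}}{20}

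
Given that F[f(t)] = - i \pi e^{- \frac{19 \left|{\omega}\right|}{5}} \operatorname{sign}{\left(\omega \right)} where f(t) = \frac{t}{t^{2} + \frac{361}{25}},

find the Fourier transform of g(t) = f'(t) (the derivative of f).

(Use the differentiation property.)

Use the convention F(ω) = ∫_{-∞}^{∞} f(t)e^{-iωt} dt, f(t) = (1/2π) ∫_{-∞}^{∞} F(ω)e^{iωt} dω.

F[g](ω) = \pi \omega e^{- \frac{19 \left|{\omega}\right|}{5}} \operatorname{sign}{\left(\omega \right)}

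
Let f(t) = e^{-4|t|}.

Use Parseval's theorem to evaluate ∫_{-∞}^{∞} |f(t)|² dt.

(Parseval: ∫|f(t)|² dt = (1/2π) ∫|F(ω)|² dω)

∫|f(t)|² dt = \frac{1}{4}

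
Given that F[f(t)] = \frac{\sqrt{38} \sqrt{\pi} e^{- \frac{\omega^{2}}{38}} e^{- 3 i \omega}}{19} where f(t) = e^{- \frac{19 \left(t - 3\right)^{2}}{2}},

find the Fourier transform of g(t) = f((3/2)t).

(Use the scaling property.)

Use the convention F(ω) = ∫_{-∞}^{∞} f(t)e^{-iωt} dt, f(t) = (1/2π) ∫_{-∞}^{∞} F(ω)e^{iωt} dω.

F[g](ω) = \frac{2 \sqrt{38} \sqrt{\pi} e^{- 2 \omega \left(\frac{\omega}{171} + i\right)}}{57}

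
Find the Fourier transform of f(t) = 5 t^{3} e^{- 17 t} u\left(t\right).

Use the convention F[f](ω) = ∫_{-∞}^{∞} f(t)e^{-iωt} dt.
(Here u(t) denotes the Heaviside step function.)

F(ω) = \frac{30}{\left(i \omega + 17\right)^{4}}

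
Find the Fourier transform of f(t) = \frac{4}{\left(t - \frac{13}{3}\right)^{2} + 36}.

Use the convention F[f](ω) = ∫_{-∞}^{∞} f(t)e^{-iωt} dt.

F(ω) = \frac{2 \pi e^{- \frac{13 i \omega}{3} - 6 \left|{\omega}\right|}}{3}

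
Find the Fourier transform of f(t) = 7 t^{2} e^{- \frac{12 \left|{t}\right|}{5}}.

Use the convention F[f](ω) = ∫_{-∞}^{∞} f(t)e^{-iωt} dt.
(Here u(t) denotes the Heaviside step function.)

F(ω) = \frac{126000 \left(48 - 25 \omega^{2}\right)}{\left(25 \omega^{2} + 144\right)^{3}}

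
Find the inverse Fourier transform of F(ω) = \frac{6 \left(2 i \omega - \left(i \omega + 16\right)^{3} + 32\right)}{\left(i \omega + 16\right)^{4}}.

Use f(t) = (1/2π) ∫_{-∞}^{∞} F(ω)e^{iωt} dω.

f(t) = 6 \left(t^{2} - 1\right) e^{- 16 t} u\left(t\right)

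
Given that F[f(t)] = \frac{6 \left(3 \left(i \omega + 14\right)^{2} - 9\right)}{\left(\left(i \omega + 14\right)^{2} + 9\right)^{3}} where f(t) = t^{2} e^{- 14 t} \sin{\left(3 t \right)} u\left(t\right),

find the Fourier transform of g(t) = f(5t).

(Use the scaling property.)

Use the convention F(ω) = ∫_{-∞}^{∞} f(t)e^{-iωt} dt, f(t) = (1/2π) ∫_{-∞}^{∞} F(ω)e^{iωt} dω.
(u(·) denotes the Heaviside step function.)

F[g](ω) = \frac{2250 \left(\left(i \omega + 70\right)^{2} - 75\right)}{\left(\left(i \omega + 70\right)^{2} + 225\right)^{3}}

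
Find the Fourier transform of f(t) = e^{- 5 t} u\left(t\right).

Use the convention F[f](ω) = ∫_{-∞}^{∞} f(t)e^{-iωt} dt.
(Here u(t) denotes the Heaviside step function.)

F(ω) = \frac{1}{i \omega + 5}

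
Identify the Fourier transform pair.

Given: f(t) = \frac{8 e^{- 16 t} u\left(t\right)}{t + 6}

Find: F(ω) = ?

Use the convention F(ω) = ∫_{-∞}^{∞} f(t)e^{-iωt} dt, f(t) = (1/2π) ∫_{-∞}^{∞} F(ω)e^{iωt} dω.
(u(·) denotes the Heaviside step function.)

F(ω) = 8 e^{6 i \omega + 96} \operatorname{E}_{1}\left(6 i \omega + 96\right)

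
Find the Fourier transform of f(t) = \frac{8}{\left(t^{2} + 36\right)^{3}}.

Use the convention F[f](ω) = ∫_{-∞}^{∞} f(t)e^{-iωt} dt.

F(ω) = \frac{\pi \left(12 \omega^{2} + 6 \left|{\omega}\right| + 1\right) e^{- 6 \left|{\omega}\right|}}{2592}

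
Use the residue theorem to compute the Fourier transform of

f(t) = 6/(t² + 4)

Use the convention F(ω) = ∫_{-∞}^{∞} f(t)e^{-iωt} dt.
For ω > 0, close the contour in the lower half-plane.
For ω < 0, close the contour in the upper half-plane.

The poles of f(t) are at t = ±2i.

Let g(z) = f(z)e^{-iωz}; for large |z| the factor e^{-iωz} decays in the lower half-plane when ω > 0 and in the upper half-plane when ω < 0.

Case ω > 0 (lower half-plane, clockwise contour ⇒ F(ω) = -2πi·ΣRes):
  Res_{z = - 2 i} g(z) = \frac{3 i e^{- 2 \omega}}{2}
  F(ω) = -2πi·ΣRes = 3 \pi e^{- 2 \omega}

Case ω < 0 (upper half-plane, counterclockwise contour ⇒ F(ω) = +2πi·ΣRes):
  Res_{z = 2 i} g(z) = - \frac{3 i e^{2 \omega}}{2}
  F(ω) = 2πi·ΣRes = 3 \pi e^{2 \omega}

Both cases combine into a single formula in |ω|:

F(ω) = 3 \pi e^{- 2 \left|{\omega}\right|}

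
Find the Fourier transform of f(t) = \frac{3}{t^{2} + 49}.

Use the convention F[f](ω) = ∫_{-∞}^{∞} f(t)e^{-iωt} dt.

F(ω) = \frac{3 \pi e^{- 7 \left|{\omega}\right|}}{7}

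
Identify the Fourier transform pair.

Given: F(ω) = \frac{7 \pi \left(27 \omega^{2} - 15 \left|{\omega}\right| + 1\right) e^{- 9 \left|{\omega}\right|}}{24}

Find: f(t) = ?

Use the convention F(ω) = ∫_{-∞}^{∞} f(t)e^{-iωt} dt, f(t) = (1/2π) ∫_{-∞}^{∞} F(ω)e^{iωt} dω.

f(t) = \frac{7 t^{4}}{\left(t^{2} + 81\right)^{3}}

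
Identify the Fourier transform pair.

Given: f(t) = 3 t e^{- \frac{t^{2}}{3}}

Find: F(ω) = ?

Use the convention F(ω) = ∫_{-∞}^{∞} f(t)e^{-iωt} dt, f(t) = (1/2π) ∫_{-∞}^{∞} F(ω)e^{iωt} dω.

F(ω) = - \frac{9 \sqrt{3} i \sqrt{\pi} \omega e^{- \frac{3 \omega^{2}}{4}}}{2}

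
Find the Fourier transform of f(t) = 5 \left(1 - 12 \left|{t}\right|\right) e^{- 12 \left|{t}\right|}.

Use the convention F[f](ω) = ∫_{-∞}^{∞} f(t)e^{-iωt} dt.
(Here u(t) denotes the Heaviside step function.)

F(ω) = \frac{240 \omega^{2}}{\left(\omega^{2} + 144\right)^{2}}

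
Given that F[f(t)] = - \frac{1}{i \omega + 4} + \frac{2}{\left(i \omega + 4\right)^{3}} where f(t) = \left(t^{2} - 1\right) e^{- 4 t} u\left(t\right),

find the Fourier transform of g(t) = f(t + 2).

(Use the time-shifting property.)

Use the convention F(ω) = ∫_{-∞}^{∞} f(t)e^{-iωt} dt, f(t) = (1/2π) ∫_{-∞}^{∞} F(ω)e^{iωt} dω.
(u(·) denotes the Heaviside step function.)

F[g](ω) = \frac{\left(2 i \omega - \left(i \omega + 4\right)^{3} + 8\right) e^{2 i \omega}}{\left(i \omega + 4\right)^{4}}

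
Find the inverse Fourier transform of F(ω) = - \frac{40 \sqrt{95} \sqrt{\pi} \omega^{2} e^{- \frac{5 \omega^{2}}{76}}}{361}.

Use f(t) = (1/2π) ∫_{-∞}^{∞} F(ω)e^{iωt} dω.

f(t) = 8 \left(\frac{76 t^{2}}{5} - 2\right) e^{- \frac{19 t^{2}}{5}}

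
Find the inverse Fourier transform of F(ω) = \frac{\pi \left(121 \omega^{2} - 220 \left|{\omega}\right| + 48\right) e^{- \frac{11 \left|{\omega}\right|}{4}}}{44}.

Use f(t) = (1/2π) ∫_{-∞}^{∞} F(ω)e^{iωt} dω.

f(t) = \frac{8 t^{4}}{\left(t^{2} + \frac{121}{16}\right)^{3}}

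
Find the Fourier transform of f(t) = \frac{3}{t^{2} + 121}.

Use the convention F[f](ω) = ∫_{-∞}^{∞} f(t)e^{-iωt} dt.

F(ω) = \frac{3 \pi e^{- 11 \left|{\omega}\right|}}{11}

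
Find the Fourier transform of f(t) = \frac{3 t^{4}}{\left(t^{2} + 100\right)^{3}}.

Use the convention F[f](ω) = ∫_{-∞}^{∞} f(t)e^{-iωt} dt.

F(ω) = \frac{3 \pi \left(100 \omega^{2} - 50 \left|{\omega}\right| + 3\right) e^{- 10 \left|{\omega}\right|}}{80}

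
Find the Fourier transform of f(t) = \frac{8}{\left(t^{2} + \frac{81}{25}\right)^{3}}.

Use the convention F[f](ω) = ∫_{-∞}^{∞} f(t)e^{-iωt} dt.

F(ω) = \frac{125 \pi \left(27 \omega^{2} + 45 \left|{\omega}\right| + 25\right) e^{- \frac{9 \left|{\omega}\right|}{5}}}{19683}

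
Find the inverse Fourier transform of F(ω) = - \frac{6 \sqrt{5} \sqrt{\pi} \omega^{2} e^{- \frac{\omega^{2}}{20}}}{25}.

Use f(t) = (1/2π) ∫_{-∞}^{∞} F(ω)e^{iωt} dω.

f(t) = 6 \left(20 t^{2} - 2\right) e^{- 5 t^{2}}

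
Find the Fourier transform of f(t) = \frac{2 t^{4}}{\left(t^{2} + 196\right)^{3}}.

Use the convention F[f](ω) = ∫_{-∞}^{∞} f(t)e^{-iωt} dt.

F(ω) = \frac{\pi \left(196 \omega^{2} - 70 \left|{\omega}\right| + 3\right) e^{- 14 \left|{\omega}\right|}}{56}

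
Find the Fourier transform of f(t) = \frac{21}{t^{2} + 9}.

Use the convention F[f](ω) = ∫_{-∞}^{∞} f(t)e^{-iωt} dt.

F(ω) = 7 \pi e^{- 3 \left|{\omega}\right|}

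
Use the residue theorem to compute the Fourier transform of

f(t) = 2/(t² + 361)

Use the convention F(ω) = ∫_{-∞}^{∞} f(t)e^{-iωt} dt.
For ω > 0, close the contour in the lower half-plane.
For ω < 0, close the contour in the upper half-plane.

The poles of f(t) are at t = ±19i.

Let g(z) = f(z)e^{-iωz}; for large |z| the factor e^{-iωz} decays in the lower half-plane when ω > 0 and in the upper half-plane when ω < 0.

Case ω > 0 (lower half-plane, clockwise contour ⇒ F(ω) = -2πi·ΣRes):
  Res_{z = - 19 i} g(z) = \frac{i e^{- 19 \omega}}{19}
  F(ω) = -2πi·ΣRes = \frac{2 \pi e^{- 19 \omega}}{19}

Case ω < 0 (upper half-plane, counterclockwise contour ⇒ F(ω) = +2πi·ΣRes):
  Res_{z = 19 i} g(z) = - \frac{i e^{19 \omega}}{19}
  F(ω) = 2πi·ΣRes = \frac{2 \pi e^{19 \omega}}{19}

Both cases combine into a single formula in |ω|:

F(ω) = \frac{2 \pi e^{- 19 \left|{\omega}\right|}}{19}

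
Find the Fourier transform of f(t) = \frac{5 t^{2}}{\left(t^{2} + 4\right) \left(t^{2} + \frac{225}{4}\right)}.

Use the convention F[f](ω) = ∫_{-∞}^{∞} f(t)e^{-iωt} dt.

F(ω) = - \frac{40 \pi e^{- 2 \left|{\omega}\right|}}{209} + \frac{150 \pi e^{- \frac{15 \left|{\omega}\right|}{2}}}{209}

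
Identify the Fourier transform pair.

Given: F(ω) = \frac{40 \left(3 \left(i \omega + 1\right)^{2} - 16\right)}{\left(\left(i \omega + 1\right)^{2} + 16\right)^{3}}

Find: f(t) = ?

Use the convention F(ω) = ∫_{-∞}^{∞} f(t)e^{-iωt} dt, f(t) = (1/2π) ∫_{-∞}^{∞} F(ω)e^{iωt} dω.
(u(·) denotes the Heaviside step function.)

f(t) = 5 t^{2} e^{- t} \sin{\left(4 t \right)} u\left(t\right)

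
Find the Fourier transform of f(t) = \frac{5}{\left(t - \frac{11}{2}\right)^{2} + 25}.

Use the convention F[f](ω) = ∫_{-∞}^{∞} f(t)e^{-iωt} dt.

F(ω) = \pi e^{- \frac{11 i \omega}{2} - 5 \left|{\omega}\right|}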